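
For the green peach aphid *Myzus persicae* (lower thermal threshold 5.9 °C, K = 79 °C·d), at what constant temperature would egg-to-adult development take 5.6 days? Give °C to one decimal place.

20.0 °C

Required daily accumulation = 79 / 5.6 = 14.107 DD/day.
T = T_base + 14.107 = 5.9 + 14.107 = 20.007 ≈ 20.0 °C.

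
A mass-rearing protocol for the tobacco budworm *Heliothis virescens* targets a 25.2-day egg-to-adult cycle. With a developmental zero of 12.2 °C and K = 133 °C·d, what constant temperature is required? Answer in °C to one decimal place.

Required daily accumulation = 133 / 25.2 = 5.278 DD/day.
T = T_base + 5.278 = 12.2 + 5.278 = 17.478 ≈ 17.5 °C.

17.5 °C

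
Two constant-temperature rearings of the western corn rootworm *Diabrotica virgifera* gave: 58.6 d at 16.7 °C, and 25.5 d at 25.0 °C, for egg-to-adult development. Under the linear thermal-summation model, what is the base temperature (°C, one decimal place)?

10.3 °C

Equal thermal constants: D₁(T₁ − T_b) = D₂(T₂ − T_b).
58.6·(16.7 − T_b) = 25.5·(25.0 − T_b)
T_b = (58.6·16.7 − 25.5·25.0) / (58.6 − 25.5) = 341.12 / 33.1 = 10.306 °C ≈ 10.3 °C.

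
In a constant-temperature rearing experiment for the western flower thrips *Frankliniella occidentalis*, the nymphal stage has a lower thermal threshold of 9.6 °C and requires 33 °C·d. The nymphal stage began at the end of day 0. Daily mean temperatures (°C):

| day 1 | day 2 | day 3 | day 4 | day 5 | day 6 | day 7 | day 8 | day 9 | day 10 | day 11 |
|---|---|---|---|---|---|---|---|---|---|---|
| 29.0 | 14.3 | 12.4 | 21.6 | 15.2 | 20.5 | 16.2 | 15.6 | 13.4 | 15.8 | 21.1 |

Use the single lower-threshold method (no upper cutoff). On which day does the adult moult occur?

day 4

Daily DD above 9.6 °C: 19.4, 4.7, 2.8, 12.0, 5.6, 10.9, 6.6, 6.0, 3.8, 6.2, 11.5.
Cumulative: 19.4, 24.1, 26.9, 38.9, 44.5, 55.4, 62.0, 68.0, 71.8, 78.0, 89.5.
The total first reaches 33 DD on day 4.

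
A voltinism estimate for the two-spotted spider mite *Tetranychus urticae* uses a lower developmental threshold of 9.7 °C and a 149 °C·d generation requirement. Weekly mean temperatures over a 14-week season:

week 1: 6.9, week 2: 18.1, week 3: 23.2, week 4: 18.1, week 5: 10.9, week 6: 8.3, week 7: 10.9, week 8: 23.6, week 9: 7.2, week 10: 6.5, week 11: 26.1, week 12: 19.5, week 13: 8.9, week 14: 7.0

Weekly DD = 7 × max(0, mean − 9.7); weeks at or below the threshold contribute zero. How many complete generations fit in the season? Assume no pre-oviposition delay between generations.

3 generations

Weekly DD (7 × max(0, T̄ − 9.7)): 0.0, 58.8, 94.5, 58.8, 8.4, 0.0, 8.4, 97.3, 0.0, 0.0, 114.8, 68.6, 0.0, 0.0.
Season total = 509.6 DD.
Complete generations = ⌊509.6 / 149⌋ = 3.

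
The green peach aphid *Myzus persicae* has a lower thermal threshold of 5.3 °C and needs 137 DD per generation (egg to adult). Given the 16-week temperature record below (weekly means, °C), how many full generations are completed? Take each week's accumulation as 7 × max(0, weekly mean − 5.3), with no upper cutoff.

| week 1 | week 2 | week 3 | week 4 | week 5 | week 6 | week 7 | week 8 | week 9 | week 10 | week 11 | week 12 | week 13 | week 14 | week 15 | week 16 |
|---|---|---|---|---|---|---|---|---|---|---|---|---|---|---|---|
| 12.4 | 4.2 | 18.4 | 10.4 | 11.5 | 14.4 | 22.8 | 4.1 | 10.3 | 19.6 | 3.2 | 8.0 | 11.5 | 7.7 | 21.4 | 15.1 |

5 generations

Weekly DD (7 × max(0, T̄ − 5.3)): 49.7, 0.0, 91.7, 35.7, 43.4, 63.7, 122.5, 0.0, 35.0, 100.1, 0.0, 18.9, 43.4, 16.8, 112.7, 68.6.
Season total = 802.2 DD.
Complete generations = ⌊802.2 / 137⌋ = 5.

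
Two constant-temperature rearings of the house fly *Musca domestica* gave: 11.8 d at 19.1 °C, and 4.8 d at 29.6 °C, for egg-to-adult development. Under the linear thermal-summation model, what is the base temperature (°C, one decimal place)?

Linear rate model ⇒ the product D·(T − T_b) is constant across temperatures.
11.8·(19.1 − T_b) = 4.8·(29.6 − T_b)
T_b = (11.8·19.1 − 4.8·29.6) / (11.8 − 4.8) = 83.30 / 7.0 = 11.900 °C ≈ 11.9 °C.

11.9 °C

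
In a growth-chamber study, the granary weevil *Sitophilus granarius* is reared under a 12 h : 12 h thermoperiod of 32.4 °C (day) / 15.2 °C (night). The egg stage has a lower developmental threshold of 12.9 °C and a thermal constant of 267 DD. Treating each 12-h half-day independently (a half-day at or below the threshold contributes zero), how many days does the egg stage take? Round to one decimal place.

24.5 days

Day half: max(0, 32.4 − 12.9) × 0.5 = 19.5 × 0.5 = 9.75 DD.
Night half: max(0, 15.2 − 12.9) × 0.5 = 2.3 × 0.5 = 1.15 DD.
Per 24 h: 10.90 DD/day.
Duration = 267 / 10.90 = 24.495 ≈ 24.5 days.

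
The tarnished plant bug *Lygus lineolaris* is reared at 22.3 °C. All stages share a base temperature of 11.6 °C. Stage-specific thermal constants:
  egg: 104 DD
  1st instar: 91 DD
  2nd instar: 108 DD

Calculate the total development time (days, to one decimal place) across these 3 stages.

28.3 days

Daily accumulation at 22.3 °C = 22.3 − 11.6 = 10.7 DD/day.
Total K = 104 + 91 + 108 = 303 DD.
Total duration = 303 / 10.7 = 28.318 ≈ 28.3 days.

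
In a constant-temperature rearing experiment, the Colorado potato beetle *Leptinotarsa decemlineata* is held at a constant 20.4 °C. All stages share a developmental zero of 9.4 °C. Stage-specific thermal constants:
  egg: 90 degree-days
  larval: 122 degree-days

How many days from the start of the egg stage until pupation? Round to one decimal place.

19.3 days

Daily accumulation at 20.4 °C = 20.4 − 9.4 = 11.0 DD/day.
Total K = 90 + 122 = 212 DD.
Total duration = 212 / 11.0 = 19.273 ≈ 19.3 days.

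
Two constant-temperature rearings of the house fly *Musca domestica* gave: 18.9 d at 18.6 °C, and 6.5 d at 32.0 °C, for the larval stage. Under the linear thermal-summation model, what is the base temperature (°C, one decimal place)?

Under the model K = D·(T − T_b), so D₁·(T₁ − T_b) = D₂·(T₂ − T_b).
18.9·(18.6 − T_b) = 6.5·(32.0 − T_b)
T_b = (18.9·18.6 − 6.5·32.0) / (18.9 − 6.5) = 143.54 / 12.4 = 11.576 °C ≈ 11.6 °C.

11.6 °C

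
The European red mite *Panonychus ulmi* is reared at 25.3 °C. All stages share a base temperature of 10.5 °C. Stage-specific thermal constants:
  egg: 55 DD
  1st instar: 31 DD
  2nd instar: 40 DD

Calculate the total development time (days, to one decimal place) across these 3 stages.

8.5 days

Daily accumulation at 25.3 °C = 25.3 − 10.5 = 14.8 DD/day.
Total K = 55 + 31 + 40 = 126 DD.
Total duration = 126 / 14.8 = 8.514 ≈ 8.5 days.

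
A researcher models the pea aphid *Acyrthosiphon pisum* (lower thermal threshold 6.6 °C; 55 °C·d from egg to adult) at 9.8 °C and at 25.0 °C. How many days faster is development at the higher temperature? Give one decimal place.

14.2 days

At 9.8 °C: 55 / (9.8 − 6.6) = 55 / 3.2 = 17.187 d.
At 25.0 °C: 55 / (25.0 − 6.6) = 55 / 18.4 = 2.989 d.
Difference = |17.187 − 2.989| = 14.198 ≈ 14.2 days.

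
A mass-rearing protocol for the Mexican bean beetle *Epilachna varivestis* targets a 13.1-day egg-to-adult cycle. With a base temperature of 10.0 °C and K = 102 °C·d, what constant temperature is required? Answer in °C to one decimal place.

Required daily accumulation = 102 / 13.1 = 7.786 DD/day.
T = T_base + 7.786 = 10.0 + 7.786 = 17.786 ≈ 17.8 °C.

17.8 °C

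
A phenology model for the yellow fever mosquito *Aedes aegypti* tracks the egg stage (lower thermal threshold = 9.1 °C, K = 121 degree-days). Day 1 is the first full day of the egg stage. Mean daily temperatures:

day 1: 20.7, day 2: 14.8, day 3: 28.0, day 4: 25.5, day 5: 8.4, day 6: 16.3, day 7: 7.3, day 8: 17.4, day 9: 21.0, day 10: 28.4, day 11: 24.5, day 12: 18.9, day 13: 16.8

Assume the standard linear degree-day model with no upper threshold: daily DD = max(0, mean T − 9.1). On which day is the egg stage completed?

Daily DD above 9.1 °C: 11.6, 5.7, 18.9, 16.4, 0.0, 7.2, 0.0, 8.3, 11.9, 19.3, 15.4, 9.8, 7.7.
Cumulative: 11.6, 17.3, 36.2, 52.6, 52.6, 59.8, 59.8, 68.1, 80.0, 99.3, 114.7, 124.5, 132.2.
The total first reaches 121 DD on day 12.

day 12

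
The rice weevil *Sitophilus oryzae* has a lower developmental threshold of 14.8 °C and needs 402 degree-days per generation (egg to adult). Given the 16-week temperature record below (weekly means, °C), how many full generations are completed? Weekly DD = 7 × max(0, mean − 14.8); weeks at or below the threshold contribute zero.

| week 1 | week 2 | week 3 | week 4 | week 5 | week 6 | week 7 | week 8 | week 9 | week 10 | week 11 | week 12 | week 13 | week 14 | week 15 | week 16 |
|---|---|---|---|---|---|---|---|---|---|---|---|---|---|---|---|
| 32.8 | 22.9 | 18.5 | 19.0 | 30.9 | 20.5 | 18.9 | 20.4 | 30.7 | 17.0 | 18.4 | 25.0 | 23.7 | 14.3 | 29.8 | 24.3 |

Weekly DD (7 × max(0, T̄ − 14.8)): 126.0, 56.7, 25.9, 29.4, 112.7, 39.9, 28.7, 39.2, 111.3, 15.4, 25.2, 71.4, 62.3, 0.0, 105.0, 66.5.
Season total = 915.6 DD.
Complete generations = ⌊915.6 / 402⌋ = 2.

2 generations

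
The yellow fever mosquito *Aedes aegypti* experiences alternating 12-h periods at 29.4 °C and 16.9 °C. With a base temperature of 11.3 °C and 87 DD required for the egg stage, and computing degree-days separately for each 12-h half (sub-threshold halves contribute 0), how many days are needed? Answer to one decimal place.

7.3 days

Day half: max(0, 29.4 − 11.3) × 0.5 = 18.1 × 0.5 = 9.05 DD.
Night half: max(0, 16.9 − 11.3) × 0.5 = 5.6 × 0.5 = 2.80 DD.
Per 24 h: 11.85 DD/day.
Duration = 87 / 11.85 = 7.342 ≈ 7.3 days.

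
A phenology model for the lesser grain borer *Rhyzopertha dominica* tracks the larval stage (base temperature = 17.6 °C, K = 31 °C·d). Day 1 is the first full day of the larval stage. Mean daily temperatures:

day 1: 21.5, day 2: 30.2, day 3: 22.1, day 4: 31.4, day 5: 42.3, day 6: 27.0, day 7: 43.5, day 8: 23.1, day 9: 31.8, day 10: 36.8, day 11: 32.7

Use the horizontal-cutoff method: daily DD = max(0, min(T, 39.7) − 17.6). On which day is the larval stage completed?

day 4

Daily DD above 17.6 °C (capped at 22.1): 3.9, 12.6, 4.5, 13.8, 22.1, 9.4, 22.1, 5.5, 14.2, 19.2, 15.1.
Cumulative: 3.9, 16.5, 21.0, 34.8, 56.9, 66.3, 88.4, 93.9, 108.1, 127.3, 142.4.
The total first reaches 31 DD on day 4.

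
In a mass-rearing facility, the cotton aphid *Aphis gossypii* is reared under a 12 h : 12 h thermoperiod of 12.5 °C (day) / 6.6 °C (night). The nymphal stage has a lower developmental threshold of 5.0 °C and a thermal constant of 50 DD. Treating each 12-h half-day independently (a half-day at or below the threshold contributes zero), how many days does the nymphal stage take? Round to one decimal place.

11.0 days

Day half: max(0, 12.5 − 5.0) × 0.5 = 7.5 × 0.5 = 3.75 DD.
Night half: max(0, 6.6 − 5.0) × 0.5 = 1.6 × 0.5 = 0.80 DD.
Per 24 h: 4.55 DD/day.
Duration = 50 / 4.55 = 10.989 ≈ 11.0 days.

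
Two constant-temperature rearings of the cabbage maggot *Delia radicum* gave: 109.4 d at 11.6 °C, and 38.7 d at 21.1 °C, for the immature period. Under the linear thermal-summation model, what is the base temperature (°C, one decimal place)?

6.4 °C

Linear rate model ⇒ the product D·(T − T_b) is constant across temperatures.
109.4·(11.6 − T_b) = 38.7·(21.1 − T_b)
T_b = (109.4·11.6 − 38.7·21.1) / (109.4 − 38.7) = 452.47 / 70.7 = 6.400 °C ≈ 6.4 °C.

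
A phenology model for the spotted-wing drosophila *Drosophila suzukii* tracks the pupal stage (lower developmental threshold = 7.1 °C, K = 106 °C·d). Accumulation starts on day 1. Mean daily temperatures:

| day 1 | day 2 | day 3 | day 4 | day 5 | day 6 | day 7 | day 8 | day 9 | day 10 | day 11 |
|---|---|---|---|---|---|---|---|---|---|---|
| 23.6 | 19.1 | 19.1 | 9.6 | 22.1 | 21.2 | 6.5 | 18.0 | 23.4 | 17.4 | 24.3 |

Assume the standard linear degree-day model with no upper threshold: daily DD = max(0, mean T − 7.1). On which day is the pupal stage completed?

day 10

Daily DD above 7.1 °C: 16.5, 12.0, 12.0, 2.5, 15.0, 14.1, 0.0, 10.9, 16.3, 10.3, 17.2.
Cumulative: 16.5, 28.5, 40.5, 43.0, 58.0, 72.1, 72.1, 83.0, 99.3, 109.6, 126.8.
The total first reaches 106 DD on day 10.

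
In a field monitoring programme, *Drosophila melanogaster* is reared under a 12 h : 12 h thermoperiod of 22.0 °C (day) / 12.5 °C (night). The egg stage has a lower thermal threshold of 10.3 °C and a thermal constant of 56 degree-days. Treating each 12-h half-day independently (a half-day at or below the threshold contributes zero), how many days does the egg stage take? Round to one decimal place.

Day half: max(0, 22.0 − 10.3) × 0.5 = 11.7 × 0.5 = 5.85 DD.
Night half: max(0, 12.5 − 10.3) × 0.5 = 2.2 × 0.5 = 1.10 DD.
Per 24 h: 6.95 DD/day.
Duration = 56 / 6.95 = 8.058 ≈ 8.1 days.

8.1 days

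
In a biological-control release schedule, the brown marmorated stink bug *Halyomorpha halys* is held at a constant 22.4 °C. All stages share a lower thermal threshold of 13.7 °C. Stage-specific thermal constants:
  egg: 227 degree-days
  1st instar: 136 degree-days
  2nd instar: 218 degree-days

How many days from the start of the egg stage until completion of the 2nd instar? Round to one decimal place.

Daily accumulation at 22.4 °C = 22.4 − 13.7 = 8.7 DD/day.
Total K = 227 + 136 + 218 = 581 DD.
Total duration = 581 / 8.7 = 66.782 ≈ 66.8 days.

66.8 days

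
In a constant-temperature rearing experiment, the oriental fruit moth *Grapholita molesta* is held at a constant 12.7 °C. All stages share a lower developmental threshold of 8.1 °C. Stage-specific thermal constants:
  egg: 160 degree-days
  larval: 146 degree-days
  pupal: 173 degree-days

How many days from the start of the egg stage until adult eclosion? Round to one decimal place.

Daily accumulation at 12.7 °C = 12.7 − 8.1 = 4.6 DD/day.
Total K = 160 + 146 + 173 = 479 DD.
Total duration = 479 / 4.6 = 104.130 ≈ 104.1 days.

104.1 days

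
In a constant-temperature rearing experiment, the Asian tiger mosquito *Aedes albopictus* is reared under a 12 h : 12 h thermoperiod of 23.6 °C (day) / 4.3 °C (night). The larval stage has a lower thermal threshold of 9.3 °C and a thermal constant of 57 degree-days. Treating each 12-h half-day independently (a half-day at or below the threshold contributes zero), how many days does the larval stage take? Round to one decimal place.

8.0 days

Day half: max(0, 23.6 − 9.3) × 0.5 = 14.3 × 0.5 = 7.15 DD.
Night half: max(0, 4.3 − 9.3) × 0.5 = 0.0 × 0.5 = 0.00 DD.
Per 24 h: 7.15 DD/day.
Duration = 57 / 7.15 = 7.972 ≈ 8.0 days.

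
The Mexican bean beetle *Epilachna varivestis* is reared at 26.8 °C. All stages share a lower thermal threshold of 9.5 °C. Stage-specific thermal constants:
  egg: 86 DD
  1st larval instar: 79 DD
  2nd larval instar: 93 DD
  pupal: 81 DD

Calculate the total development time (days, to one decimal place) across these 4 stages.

Daily accumulation at 26.8 °C = 26.8 − 9.5 = 17.3 DD/day.
Total K = 86 + 79 + 93 + 81 = 339 DD.
Total duration = 339 / 17.3 = 19.595 ≈ 19.6 days.

19.6 days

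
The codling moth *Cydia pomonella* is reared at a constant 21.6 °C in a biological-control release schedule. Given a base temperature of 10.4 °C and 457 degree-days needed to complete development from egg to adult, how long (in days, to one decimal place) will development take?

40.8 days

Daily accumulation = 21.6 − 10.4 = 11.2 DD/day.
Duration = 457 / 11.2 = 40.804 ≈ 40.8 days.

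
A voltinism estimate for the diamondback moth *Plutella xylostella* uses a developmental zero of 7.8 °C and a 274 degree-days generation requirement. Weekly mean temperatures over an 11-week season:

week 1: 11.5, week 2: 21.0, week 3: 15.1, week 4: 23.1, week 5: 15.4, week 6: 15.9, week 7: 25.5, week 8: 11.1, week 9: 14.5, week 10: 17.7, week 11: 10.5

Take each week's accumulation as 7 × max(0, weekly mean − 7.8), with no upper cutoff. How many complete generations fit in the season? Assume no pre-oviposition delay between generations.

Weekly DD (7 × max(0, T̄ − 7.8)): 25.9, 92.4, 51.1, 107.1, 53.2, 56.7, 123.9, 23.1, 46.9, 69.3, 18.9.
Season total = 668.5 DD.
Complete generations = ⌊668.5 / 274⌋ = 2.

2 generations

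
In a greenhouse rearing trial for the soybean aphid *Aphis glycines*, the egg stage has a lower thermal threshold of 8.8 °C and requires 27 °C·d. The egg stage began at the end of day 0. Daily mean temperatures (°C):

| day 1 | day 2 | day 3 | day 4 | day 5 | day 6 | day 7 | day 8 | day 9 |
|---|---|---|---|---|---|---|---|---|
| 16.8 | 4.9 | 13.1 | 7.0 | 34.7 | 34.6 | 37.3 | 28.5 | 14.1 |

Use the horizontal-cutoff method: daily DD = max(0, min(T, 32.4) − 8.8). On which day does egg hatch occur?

day 5

Daily DD above 8.8 °C (capped at 23.6): 8.0, 0.0, 4.3, 0.0, 23.6, 23.6, 23.6, 19.7, 5.3.
Cumulative: 8.0, 8.0, 12.3, 12.3, 35.9, 59.5, 83.1, 102.8, 108.1.
The total first reaches 27 DD on day 5.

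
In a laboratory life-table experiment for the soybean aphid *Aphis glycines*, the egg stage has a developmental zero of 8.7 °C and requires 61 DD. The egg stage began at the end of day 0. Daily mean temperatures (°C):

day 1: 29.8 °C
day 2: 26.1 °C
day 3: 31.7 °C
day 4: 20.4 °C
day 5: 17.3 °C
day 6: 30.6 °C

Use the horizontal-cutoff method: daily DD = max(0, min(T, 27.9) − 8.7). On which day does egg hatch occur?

Daily DD above 8.7 °C (capped at 19.2): 19.2, 17.4, 19.2, 11.7, 8.6, 19.2.
Cumulative: 19.2, 36.6, 55.8, 67.5, 76.1, 95.3.
The total first reaches 61 DD on day 4.

day 4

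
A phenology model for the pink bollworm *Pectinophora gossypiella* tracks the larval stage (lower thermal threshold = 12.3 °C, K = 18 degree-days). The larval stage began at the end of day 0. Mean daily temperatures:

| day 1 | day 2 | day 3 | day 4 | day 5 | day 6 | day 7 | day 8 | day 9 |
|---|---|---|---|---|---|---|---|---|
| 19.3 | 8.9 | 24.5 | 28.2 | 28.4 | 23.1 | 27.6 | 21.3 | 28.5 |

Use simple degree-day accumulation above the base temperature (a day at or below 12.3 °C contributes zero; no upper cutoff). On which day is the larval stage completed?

Daily DD above 12.3 °C: 7.0, 0.0, 12.2, 15.9, 16.1, 10.8, 15.3, 9.0, 16.2.
Cumulative: 7.0, 7.0, 19.2, 35.1, 51.2, 62.0, 77.3, 86.3, 102.5.
The total first reaches 18 DD on day 3.

day 3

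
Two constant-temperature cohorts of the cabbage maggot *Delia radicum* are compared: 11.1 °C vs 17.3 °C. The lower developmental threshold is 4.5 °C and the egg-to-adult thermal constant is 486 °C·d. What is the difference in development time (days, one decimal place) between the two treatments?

At 11.1 °C: 486 / (11.1 − 4.5) = 486 / 6.6 = 73.636 d.
At 17.3 °C: 486 / (17.3 − 4.5) = 486 / 12.8 = 37.969 d.
Difference = |73.636 − 37.969| = 35.668 ≈ 35.7 days.

35.7 days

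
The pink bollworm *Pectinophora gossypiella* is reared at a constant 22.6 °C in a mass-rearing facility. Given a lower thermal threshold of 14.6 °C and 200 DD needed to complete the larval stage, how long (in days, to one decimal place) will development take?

Daily accumulation = 22.6 − 14.6 = 8.0 DD/day.
Duration = 200 / 8.0 = 25.000 ≈ 25.0 days.

25.0 days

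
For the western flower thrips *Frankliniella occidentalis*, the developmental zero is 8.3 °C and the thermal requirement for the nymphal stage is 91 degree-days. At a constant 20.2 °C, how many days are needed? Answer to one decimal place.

Daily accumulation = 20.2 − 8.3 = 11.9 DD/day.
Duration = 91 / 11.9 = 7.647 ≈ 7.6 days.

7.6 days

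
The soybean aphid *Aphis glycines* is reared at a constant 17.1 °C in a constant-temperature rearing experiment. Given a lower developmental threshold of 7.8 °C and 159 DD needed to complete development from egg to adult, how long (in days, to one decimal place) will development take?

17.1 days

Daily accumulation = 17.1 − 7.8 = 9.3 DD/day.
Duration = 159 / 9.3 = 17.097 ≈ 17.1 days.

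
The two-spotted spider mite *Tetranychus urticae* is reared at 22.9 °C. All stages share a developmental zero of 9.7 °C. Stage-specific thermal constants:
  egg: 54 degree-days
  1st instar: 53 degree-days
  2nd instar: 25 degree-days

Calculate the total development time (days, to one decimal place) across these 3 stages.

10.0 days

Daily accumulation at 22.9 °C = 22.9 − 9.7 = 13.2 DD/day.
Total K = 54 + 53 + 25 = 132 DD.
Total duration = 132 / 13.2 = 10.000 ≈ 10.0 days.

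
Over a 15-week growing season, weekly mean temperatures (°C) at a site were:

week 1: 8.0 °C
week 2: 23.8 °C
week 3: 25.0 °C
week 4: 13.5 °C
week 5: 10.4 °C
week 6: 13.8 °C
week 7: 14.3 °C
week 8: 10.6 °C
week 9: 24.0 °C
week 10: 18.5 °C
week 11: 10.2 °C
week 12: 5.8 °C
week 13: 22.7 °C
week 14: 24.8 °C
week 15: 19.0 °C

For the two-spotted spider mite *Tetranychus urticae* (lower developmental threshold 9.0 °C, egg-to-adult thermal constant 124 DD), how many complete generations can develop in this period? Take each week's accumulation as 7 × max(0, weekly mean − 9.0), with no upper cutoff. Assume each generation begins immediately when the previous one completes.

6 generations

Weekly DD (7 × max(0, T̄ − 9.0)): 0.0, 103.6, 112.0, 31.5, 9.8, 33.6, 37.1, 11.2, 105.0, 66.5, 8.4, 0.0, 95.9, 110.6, 70.0.
Season total = 795.2 DD.
Complete generations = ⌊795.2 / 124⌋ = 6.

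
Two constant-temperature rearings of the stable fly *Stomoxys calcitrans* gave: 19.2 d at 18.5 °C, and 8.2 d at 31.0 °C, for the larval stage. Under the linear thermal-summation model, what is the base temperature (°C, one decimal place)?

Equal thermal constants: D₁(T₁ − T_b) = D₂(T₂ − T_b).
19.2·(18.5 − T_b) = 8.2·(31.0 − T_b)
T_b = (19.2·18.5 − 8.2·31.0) / (19.2 − 8.2) = 101.00 / 11.0 = 9.182 °C ≈ 9.2 °C.

9.2 °C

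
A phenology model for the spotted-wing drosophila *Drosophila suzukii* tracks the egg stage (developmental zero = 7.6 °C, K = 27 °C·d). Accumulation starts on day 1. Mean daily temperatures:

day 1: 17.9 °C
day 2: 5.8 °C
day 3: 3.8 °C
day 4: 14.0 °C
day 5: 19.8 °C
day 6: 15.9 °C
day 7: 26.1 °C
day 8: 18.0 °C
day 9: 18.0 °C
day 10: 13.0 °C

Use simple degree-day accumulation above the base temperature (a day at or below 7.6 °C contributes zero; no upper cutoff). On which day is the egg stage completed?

Daily DD above 7.6 °C: 10.3, 0.0, 0.0, 6.4, 12.2, 8.3, 18.5, 10.4, 10.4, 5.4.
Cumulative: 10.3, 10.3, 10.3, 16.7, 28.9, 37.2, 55.7, 66.1, 76.5, 81.9.
The total first reaches 27 DD on day 5.

day 5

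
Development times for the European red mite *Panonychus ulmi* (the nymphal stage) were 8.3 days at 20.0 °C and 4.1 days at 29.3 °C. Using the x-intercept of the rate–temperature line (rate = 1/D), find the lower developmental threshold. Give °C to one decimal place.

10.9 °C

Under the model K = D·(T − T_b), so D₁·(T₁ − T_b) = D₂·(T₂ − T_b).
8.3·(20.0 − T_b) = 4.1·(29.3 − T_b)
T_b = (8.3·20.0 − 4.1·29.3) / (8.3 − 4.1) = 45.87 / 4.2 = 10.921 °C ≈ 10.9 °C.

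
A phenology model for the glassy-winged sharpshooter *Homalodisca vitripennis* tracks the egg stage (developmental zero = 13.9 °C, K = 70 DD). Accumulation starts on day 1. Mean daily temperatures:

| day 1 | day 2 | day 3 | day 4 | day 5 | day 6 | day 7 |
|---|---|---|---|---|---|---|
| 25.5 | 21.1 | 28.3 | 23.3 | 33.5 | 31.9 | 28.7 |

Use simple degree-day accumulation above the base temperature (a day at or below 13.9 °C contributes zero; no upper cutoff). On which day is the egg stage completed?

Daily DD above 13.9 °C: 11.6, 7.2, 14.4, 9.4, 19.6, 18.0, 14.8.
Cumulative: 11.6, 18.8, 33.2, 42.6, 62.2, 80.2, 95.0.
The total first reaches 70 DD on day 6.

day 6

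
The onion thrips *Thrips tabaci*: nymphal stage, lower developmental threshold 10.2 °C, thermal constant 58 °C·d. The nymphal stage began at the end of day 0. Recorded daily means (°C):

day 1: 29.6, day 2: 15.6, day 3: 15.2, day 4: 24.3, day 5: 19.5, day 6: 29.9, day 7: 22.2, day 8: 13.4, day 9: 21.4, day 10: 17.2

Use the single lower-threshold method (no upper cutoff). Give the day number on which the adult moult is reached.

Daily DD above 10.2 °C: 19.4, 5.4, 5.0, 14.1, 9.3, 19.7, 12.0, 3.2, 11.2, 7.0.
Cumulative: 19.4, 24.8, 29.8, 43.9, 53.2, 72.9, 84.9, 88.1, 99.3, 106.3.
The total first reaches 58 DD on day 6.

day 6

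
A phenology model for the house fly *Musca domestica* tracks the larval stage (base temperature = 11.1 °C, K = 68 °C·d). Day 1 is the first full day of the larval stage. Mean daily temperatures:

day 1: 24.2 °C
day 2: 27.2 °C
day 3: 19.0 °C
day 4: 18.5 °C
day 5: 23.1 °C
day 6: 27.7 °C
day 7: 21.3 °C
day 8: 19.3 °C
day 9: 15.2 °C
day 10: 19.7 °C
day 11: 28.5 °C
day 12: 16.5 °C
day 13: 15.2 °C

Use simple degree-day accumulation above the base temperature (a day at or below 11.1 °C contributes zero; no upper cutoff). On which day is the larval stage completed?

day 6

Daily DD above 11.1 °C: 13.1, 16.1, 7.9, 7.4, 12.0, 16.6, 10.2, 8.2, 4.1, 8.6, 17.4, 5.4, 4.1.
Cumulative: 13.1, 29.2, 37.1, 44.5, 56.5, 73.1, 83.3, 91.5, 95.6, 104.2, 121.6, 127.0, 131.1.
The total first reaches 68 DD on day 6.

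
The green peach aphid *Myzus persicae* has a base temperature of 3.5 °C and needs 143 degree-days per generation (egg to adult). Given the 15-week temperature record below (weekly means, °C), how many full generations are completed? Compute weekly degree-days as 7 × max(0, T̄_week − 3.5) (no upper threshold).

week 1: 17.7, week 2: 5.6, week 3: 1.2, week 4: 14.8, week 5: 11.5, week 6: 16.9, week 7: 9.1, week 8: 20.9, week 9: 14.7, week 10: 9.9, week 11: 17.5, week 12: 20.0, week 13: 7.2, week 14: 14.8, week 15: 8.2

6 generations

Weekly DD (7 × max(0, T̄ − 3.5)): 99.4, 14.7, 0.0, 79.1, 56.0, 93.8, 39.2, 121.8, 78.4, 44.8, 98.0, 115.5, 25.9, 79.1, 32.9.
Season total = 978.6 DD.
Complete generations = ⌊978.6 / 143⌋ = 6.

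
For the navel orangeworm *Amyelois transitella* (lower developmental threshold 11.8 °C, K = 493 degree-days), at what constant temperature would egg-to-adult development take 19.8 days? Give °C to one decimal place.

36.7 °C

Required daily accumulation = 493 / 19.8 = 24.899 DD/day.
T = T_base + 24.899 = 11.8 + 24.899 = 36.699 ≈ 36.7 °C.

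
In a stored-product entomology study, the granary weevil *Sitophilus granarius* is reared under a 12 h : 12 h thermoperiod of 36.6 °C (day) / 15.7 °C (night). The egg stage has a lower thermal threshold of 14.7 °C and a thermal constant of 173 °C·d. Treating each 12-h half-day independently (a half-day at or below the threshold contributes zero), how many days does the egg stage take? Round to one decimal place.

15.1 days

Day half: max(0, 36.6 − 14.7) × 0.5 = 21.9 × 0.5 = 10.95 DD.
Night half: max(0, 15.7 − 14.7) × 0.5 = 1.0 × 0.5 = 0.50 DD.
Per 24 h: 11.45 DD/day.
Duration = 173 / 11.45 = 15.109 ≈ 15.1 days.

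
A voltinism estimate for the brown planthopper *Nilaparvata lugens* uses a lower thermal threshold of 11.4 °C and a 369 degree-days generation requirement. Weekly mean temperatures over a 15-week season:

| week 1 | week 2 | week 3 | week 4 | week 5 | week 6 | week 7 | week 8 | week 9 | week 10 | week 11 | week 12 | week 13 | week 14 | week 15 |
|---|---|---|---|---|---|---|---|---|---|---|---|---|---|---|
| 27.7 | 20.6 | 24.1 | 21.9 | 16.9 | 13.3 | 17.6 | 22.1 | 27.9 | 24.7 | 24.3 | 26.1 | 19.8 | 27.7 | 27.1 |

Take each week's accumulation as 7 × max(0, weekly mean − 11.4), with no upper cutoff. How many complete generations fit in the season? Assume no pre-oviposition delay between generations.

Weekly DD (7 × max(0, T̄ − 11.4)): 114.1, 64.4, 88.9, 73.5, 38.5, 13.3, 43.4, 74.9, 115.5, 93.1, 90.3, 102.9, 58.8, 114.1, 109.9.
Season total = 1195.6 DD.
Complete generations = ⌊1195.6 / 369⌋ = 3.

3 generations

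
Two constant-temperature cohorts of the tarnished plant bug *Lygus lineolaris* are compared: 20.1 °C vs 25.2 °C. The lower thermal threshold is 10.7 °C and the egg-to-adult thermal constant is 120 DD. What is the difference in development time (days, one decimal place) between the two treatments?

4.5 days

At 20.1 °C: 120 / (20.1 − 10.7) = 120 / 9.4 = 12.766 d.
At 25.2 °C: 120 / (25.2 − 10.7) = 120 / 14.5 = 8.276 d.
Difference = |12.766 − 8.276| = 4.490 ≈ 4.5 days.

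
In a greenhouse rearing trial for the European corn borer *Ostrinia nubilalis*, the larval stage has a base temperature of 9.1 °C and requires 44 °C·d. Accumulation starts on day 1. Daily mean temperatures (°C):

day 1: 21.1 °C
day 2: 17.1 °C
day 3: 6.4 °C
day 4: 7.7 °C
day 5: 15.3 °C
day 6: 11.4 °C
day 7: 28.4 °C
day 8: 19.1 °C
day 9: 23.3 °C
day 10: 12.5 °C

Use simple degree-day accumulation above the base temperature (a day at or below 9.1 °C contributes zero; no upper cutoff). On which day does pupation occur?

day 7

Daily DD above 9.1 °C: 12.0, 8.0, 0.0, 0.0, 6.2, 2.3, 19.3, 10.0, 14.2, 3.4.
Cumulative: 12.0, 20.0, 20.0, 20.0, 26.2, 28.5, 47.8, 57.8, 72.0, 75.4.
The total first reaches 44 DD on day 7.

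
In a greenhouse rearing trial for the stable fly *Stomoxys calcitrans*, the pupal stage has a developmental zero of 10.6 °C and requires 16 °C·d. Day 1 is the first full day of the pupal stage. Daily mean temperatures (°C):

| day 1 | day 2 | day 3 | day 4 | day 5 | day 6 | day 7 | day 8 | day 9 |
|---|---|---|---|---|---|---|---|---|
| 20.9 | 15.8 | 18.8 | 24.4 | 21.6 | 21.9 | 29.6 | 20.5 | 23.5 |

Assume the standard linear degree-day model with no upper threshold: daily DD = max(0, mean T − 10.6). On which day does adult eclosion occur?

Daily DD above 10.6 °C: 10.3, 5.2, 8.2, 13.8, 11.0, 11.3, 19.0, 9.9, 12.9.
Cumulative: 10.3, 15.5, 23.7, 37.5, 48.5, 59.8, 78.8, 88.7, 101.6.
The total first reaches 16 DD on day 3.

day 3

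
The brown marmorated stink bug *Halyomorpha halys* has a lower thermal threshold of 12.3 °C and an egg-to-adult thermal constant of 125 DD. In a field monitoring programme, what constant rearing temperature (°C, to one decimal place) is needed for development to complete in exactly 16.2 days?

Required daily accumulation = 125 / 16.2 = 7.716 DD/day.
T = T_base + 7.716 = 12.3 + 7.716 = 20.016 ≈ 20.0 °C.

20.0 °C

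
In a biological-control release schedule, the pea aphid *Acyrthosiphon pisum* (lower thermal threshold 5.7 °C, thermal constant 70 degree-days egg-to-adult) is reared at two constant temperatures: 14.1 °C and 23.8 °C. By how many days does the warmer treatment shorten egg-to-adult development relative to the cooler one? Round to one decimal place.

At 14.1 °C: 70 / (14.1 − 5.7) = 70 / 8.4 = 8.333 d.
At 23.8 °C: 70 / (23.8 − 5.7) = 70 / 18.1 = 3.867 d.
Difference = |8.333 − 3.867| = 4.466 ≈ 4.5 days.

4.5 days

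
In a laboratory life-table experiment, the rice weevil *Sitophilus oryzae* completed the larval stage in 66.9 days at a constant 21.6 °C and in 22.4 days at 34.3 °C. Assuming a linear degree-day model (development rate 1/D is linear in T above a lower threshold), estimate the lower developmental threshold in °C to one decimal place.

15.2 °C

Linear rate model ⇒ the product D·(T − T_b) is constant across temperatures.
66.9·(21.6 − T_b) = 22.4·(34.3 − T_b)
T_b = (66.9·21.6 − 22.4·34.3) / (66.9 − 22.4) = 676.72 / 44.5 = 15.207 °C ≈ 15.2 °C.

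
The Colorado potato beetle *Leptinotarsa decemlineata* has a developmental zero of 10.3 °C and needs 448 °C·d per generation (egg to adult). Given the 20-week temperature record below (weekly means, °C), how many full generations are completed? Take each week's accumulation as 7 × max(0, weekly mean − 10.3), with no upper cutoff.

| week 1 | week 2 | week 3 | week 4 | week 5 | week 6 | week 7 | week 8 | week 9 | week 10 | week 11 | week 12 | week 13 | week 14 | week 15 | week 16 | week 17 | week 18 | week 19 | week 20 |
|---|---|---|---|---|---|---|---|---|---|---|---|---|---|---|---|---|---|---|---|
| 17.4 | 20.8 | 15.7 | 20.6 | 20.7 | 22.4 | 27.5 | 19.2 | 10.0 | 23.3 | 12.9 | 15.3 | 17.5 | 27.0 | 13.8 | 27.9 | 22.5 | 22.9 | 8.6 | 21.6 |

Weekly DD (7 × max(0, T̄ − 10.3)): 49.7, 73.5, 37.8, 72.1, 72.8, 84.7, 120.4, 62.3, 0.0, 91.0, 18.2, 35.0, 50.4, 116.9, 24.5, 123.2, 85.4, 88.2, 0.0, 79.1.
Season total = 1285.2 DD.
Complete generations = ⌊1285.2 / 448⌋ = 2.

2 generations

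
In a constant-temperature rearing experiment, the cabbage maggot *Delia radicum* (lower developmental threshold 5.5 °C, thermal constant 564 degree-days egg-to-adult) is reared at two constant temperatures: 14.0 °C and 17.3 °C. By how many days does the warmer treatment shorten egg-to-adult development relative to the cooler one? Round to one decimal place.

18.6 days

At 14.0 °C: 564 / (14.0 − 5.5) = 564 / 8.5 = 66.353 d.
At 17.3 °C: 564 / (17.3 − 5.5) = 564 / 11.8 = 47.797 d.
Difference = |66.353 − 47.797| = 18.556 ≈ 18.6 days.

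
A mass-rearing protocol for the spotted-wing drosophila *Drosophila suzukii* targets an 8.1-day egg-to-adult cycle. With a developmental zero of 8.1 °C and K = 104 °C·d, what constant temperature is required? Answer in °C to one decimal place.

20.9 °C

Required daily accumulation = 104 / 8.1 = 12.840 DD/day.
T = T_base + 12.840 = 8.1 + 12.840 = 20.940 ≈ 20.9 °C.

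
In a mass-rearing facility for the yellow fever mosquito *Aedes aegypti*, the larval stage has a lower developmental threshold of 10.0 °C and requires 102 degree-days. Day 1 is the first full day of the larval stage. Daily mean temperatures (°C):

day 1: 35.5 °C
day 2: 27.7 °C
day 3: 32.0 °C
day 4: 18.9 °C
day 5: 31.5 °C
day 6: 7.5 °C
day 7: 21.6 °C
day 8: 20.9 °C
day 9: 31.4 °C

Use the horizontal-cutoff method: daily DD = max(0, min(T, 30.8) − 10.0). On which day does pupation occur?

Daily DD above 10.0 °C (capped at 20.8): 20.8, 17.7, 20.8, 8.9, 20.8, 0.0, 11.6, 10.9, 20.8.
Cumulative: 20.8, 38.5, 59.3, 68.2, 89.0, 89.0, 100.6, 111.5, 132.3.
The total first reaches 102 DD on day 8.

day 8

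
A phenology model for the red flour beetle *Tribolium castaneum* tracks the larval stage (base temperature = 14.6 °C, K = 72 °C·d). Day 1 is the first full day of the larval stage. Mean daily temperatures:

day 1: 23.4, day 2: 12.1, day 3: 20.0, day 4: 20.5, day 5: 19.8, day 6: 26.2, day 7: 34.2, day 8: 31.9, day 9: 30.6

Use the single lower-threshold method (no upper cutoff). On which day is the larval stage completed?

day 8

Daily DD above 14.6 °C: 8.8, 0.0, 5.4, 5.9, 5.2, 11.6, 19.6, 17.3, 16.0.
Cumulative: 8.8, 8.8, 14.2, 20.1, 25.3, 36.9, 56.5, 73.8, 89.8.
The total first reaches 72 DD on day 8.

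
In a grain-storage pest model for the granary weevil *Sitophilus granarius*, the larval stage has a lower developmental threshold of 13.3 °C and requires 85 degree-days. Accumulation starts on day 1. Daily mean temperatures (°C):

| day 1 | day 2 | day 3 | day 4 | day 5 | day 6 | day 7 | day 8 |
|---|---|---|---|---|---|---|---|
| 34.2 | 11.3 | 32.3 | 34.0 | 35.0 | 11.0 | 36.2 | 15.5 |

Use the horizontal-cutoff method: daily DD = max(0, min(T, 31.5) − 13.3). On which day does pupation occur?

Daily DD above 13.3 °C (capped at 18.2): 18.2, 0.0, 18.2, 18.2, 18.2, 0.0, 18.2, 2.2.
Cumulative: 18.2, 18.2, 36.4, 54.6, 72.8, 72.8, 91.0, 93.2.
The total first reaches 85 DD on day 7.

day 7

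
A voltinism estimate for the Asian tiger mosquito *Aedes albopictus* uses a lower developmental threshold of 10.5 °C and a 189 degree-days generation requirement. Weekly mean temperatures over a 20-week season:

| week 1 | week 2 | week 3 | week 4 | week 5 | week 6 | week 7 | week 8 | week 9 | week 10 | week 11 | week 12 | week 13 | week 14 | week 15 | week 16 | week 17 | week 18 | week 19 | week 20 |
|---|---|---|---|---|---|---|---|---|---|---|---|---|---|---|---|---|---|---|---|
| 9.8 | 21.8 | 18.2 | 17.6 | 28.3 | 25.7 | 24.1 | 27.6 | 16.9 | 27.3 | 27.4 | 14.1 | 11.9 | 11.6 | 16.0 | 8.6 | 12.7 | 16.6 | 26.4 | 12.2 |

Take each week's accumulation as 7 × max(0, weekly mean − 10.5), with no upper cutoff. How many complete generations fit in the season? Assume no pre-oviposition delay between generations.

6 generations

Weekly DD (7 × max(0, T̄ − 10.5)): 0.0, 79.1, 53.9, 49.7, 124.6, 106.4, 95.2, 119.7, 44.8, 117.6, 118.3, 25.2, 9.8, 7.7, 38.5, 0.0, 15.4, 42.7, 111.3, 11.9.
Season total = 1171.8 DD.
Complete generations = ⌊1171.8 / 189⌋ = 6.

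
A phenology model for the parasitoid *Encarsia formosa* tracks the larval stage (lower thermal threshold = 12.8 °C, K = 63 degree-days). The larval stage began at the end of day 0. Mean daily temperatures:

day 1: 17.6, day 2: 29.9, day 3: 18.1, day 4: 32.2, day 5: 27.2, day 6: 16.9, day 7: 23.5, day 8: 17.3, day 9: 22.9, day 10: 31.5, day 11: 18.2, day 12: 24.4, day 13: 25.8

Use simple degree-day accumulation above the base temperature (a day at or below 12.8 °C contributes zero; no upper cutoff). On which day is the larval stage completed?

Daily DD above 12.8 °C: 4.8, 17.1, 5.3, 19.4, 14.4, 4.1, 10.7, 4.5, 10.1, 18.7, 5.4, 11.6, 13.0.
Cumulative: 4.8, 21.9, 27.2, 46.6, 61.0, 65.1, 75.8, 80.3, 90.4, 109.1, 114.5, 126.1, 139.1.
The total first reaches 63 DD on day 6.

day 6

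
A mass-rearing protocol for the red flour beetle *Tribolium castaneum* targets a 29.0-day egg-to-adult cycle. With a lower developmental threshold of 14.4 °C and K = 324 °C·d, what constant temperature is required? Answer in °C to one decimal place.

Required daily accumulation = 324 / 29.0 = 11.172 DD/day.
T = T_base + 11.172 = 14.4 + 11.172 = 25.572 ≈ 25.6 °C.

25.6 °C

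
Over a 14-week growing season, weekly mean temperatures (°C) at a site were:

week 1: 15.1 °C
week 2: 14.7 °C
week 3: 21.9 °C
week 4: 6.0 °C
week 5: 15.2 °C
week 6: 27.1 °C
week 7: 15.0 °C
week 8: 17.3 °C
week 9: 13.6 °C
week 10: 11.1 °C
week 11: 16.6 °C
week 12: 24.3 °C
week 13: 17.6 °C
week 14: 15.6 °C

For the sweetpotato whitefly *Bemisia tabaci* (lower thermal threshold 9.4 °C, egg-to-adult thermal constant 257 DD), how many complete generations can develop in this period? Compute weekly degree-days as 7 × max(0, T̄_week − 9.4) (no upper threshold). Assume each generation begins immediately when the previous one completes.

2 generations

Weekly DD (7 × max(0, T̄ − 9.4)): 39.9, 37.1, 87.5, 0.0, 40.6, 123.9, 39.2, 55.3, 29.4, 11.9, 50.4, 104.3, 57.4, 43.4.
Season total = 720.3 DD.
Complete generations = ⌊720.3 / 257⌋ = 2.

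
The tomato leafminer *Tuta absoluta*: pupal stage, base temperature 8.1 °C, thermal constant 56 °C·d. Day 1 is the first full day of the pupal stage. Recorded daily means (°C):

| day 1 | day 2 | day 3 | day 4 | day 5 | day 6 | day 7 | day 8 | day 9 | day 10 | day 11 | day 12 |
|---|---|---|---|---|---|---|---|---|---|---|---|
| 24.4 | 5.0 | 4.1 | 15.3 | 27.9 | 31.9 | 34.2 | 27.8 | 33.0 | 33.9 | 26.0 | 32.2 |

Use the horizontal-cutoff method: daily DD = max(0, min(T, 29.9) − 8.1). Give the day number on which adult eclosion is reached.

Daily DD above 8.1 °C (capped at 21.8): 16.3, 0.0, 0.0, 7.2, 19.8, 21.8, 21.8, 19.7, 21.8, 21.8, 17.9, 21.8.
Cumulative: 16.3, 16.3, 16.3, 23.5, 43.3, 65.1, 86.9, 106.6, 128.4, 150.2, 168.1, 189.9.
The total first reaches 56 DD on day 6.

day 6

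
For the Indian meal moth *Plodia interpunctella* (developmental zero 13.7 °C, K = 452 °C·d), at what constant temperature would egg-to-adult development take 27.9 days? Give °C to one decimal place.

29.9 °C

Required daily accumulation = 452 / 27.9 = 16.201 DD/day.
T = T_base + 16.201 = 13.7 + 16.201 = 29.901 ≈ 29.9 °C.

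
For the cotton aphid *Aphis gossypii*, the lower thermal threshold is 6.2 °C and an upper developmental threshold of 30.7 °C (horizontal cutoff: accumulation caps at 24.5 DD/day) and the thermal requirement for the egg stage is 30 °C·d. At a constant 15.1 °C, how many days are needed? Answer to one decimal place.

Daily accumulation = 15.1 − 6.2 = 8.9 DD/day.
Duration = 30 / 8.9 = 3.371 ≈ 3.4 days.

3.4 days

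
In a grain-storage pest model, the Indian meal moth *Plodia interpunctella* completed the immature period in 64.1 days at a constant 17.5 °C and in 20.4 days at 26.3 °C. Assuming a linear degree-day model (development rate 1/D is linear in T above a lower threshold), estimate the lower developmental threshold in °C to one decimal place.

13.4 °C

Equal thermal constants: D₁(T₁ − T_b) = D₂(T₂ − T_b).
64.1·(17.5 − T_b) = 20.4·(26.3 − T_b)
T_b = (64.1·17.5 − 20.4·26.3) / (64.1 − 20.4) = 585.23 / 43.7 = 13.392 °C ≈ 13.4 °C.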